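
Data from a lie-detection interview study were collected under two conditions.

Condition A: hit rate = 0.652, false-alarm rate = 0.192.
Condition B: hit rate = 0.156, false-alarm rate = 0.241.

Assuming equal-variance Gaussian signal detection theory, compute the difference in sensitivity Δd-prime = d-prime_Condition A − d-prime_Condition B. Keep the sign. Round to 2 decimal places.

Condition A: z(0.652) = 0.391, z(0.192) = -0.871, d' = 1.262
Condition B: z(0.156) = -1.011, z(0.241) = -0.703, d' = -0.308
Δd' = d'_Condition A − d'_Condition B = 1.262 − (-0.308) = 1.570
Condition A has the higher sensitivity.

Δd-prime = 1.57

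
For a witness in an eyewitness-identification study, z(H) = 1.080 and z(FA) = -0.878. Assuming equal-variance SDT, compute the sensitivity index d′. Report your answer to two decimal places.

d' = z(H) − z(FA) = 1.080 − (-0.878) = 1.958

d′ = 1.96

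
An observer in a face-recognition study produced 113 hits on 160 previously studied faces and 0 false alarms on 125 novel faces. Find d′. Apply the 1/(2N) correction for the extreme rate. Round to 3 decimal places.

d′ = 3.195

The false-alarm rate is 0/125 = 0, so apply the 1/(2N) correction: FA → 1/(2·125) = 0.00400.
z(H) = z(0.70625) = 0.5425
z(FA) = z(0.00400) = -2.6521
d' = 0.5425 − (-2.6521) = 3.1946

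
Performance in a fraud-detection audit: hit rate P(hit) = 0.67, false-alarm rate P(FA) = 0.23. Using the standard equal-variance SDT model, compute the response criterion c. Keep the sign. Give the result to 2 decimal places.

c = 0.15

Φ⁻¹(0.67) = 0.440, Φ⁻¹(0.23) = -0.739
c = −½·[z(H) + z(FA)] = −0.5 × (0.440 + (-0.739)) = 0.1495
c > 0: the analyst has a conservative response bias.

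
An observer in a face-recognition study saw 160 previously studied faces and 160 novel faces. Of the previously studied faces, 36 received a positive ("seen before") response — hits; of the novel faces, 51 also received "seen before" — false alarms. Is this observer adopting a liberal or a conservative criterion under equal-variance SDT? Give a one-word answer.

z(H) = -0.755, z(FA) = -0.471
c = −½·(z(H) + z(FA)) = 0.613
c > 0 → conservative criterion (biased toward responding “no”).

conservative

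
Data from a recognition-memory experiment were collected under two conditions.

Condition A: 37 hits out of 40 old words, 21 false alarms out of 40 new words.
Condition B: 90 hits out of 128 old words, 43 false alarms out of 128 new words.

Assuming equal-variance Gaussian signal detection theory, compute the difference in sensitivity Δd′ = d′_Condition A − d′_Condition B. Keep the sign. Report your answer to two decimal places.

Δd′ = 0.42

Condition A: z(0.9250) = 1.440, z(0.5250) = 0.063, d' = 1.377
Condition B: z(0.7031) = 0.533, z(0.3359) = -0.424, d' = 0.957
Δd' = d'_Condition A − d'_Condition B = 1.377 − 0.957 = 0.420
Condition A has the higher sensitivity.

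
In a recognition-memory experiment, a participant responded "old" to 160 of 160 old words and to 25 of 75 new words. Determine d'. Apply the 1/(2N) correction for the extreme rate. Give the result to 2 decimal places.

d' = 3.17

The hit rate is 160/160 = 1, so apply the 1/(2N) correction: H → 1 − 1/(2·160) = 0.99687.
z(H) = z(0.99687) = 2.734
z(FA) = z(0.33333) = -0.431
d' = 2.734 − (-0.431) = 3.165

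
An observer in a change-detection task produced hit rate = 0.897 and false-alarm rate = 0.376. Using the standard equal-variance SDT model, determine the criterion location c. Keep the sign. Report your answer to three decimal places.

c = -0.474

z(H) = z(0.897) = 1.2646
z(FA) = z(0.376) = -0.3160
c = −½·[z(H) + z(FA)] = −0.5 × (1.2646 + (-0.3160)) = -0.4743
c < 0: the observer has a liberal response bias.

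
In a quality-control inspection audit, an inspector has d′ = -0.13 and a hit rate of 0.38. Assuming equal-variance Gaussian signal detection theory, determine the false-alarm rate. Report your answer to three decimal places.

z(hit rate) = z(0.38) = -0.3055
z(FA) = z(H) − d' = -0.3055 − (-0.13) = -0.1755
false-alarm rate = Φ(-0.1755) = 0.4303

false-alarm rate = 0.430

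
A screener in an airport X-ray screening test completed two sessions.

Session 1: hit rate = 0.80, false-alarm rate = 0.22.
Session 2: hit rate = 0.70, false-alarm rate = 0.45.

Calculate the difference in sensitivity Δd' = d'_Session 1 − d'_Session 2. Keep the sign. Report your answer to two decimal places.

Δd' = 0.96

Session 1: z(0.80) = 0.842, z(0.22) = -0.772, d' = 1.614
Session 2: z(0.70) = 0.524, z(0.45) = -0.126, d' = 0.650
Δd' = d'_Session 1 − d'_Session 2 = 1.614 − 0.650 = 0.964
Session 1 has the higher sensitivity.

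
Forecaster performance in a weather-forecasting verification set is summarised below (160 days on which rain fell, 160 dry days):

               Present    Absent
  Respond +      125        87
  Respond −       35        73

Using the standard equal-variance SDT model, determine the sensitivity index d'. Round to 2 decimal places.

d' = 0.67

H = 125/160 = 0.7812
FA = 87/160 = 0.5437
z(H) = 0.776
z(FA) = 0.110
d' = z(H) − z(FA) = 0.776 − 0.110 = 0.666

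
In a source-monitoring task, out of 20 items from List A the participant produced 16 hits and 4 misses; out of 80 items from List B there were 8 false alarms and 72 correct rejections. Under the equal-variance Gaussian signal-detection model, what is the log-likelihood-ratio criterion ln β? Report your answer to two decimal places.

H = 16/20 = 0.8000
FA = 8/80 = 0.1000
Φ⁻¹(H) = Φ⁻¹(0.8000) = 0.842
Φ⁻¹(FA) = Φ⁻¹(0.1000) = -1.282
ln β = −½·[z(H)² − z(FA)²] = −0.5 × (0.709 − 1.644) = 0.4675

ln β = 0.47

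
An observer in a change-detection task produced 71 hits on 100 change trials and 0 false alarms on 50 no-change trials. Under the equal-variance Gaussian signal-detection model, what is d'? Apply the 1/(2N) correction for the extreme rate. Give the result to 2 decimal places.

d' = 2.88

The false-alarm rate is 0/50 = 0, so apply the 1/(2N) correction: FA → 1/(2·50) = 0.01000.
z(H) = z(0.71000) = 0.553
z(FA) = z(0.01000) = -2.326
d' = 0.553 − (-2.326) = 2.879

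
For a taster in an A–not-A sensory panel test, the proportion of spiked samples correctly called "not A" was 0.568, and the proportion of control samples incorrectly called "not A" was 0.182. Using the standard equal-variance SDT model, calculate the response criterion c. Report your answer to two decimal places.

Φ⁻¹(H) = 0.171
Φ⁻¹(FA) = -0.908
c = −½·[z(H) + z(FA)] = −0.5 × (0.171 + (-0.908)) = 0.3685
c > 0: the taster has a conservative response bias.

c = 0.37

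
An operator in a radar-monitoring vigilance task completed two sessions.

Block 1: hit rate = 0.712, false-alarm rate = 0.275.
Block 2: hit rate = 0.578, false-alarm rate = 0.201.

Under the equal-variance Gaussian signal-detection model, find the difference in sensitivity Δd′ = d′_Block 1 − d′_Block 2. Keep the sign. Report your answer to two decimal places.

Δd′ = 0.12

Block 1: z(0.712) = 0.559, z(0.275) = -0.598, d' = 1.157
Block 2: z(0.578) = 0.197, z(0.201) = -0.838, d' = 1.035
Δd' = d'_Block 1 − d'_Block 2 = 1.157 − 1.035 = 0.122
Block 1 has the higher sensitivity.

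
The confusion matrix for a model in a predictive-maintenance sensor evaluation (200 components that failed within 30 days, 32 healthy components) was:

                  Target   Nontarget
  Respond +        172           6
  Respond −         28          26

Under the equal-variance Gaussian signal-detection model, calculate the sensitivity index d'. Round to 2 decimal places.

H = 172/200 = 0.8600
FA = 6/32 = 0.1875
Φ⁻¹(H) = Φ⁻¹(0.8600) = 1.080
Φ⁻¹(FA) = Φ⁻¹(0.1875) = -0.887
d' = z(H) − z(FA) = 1.080 − (-0.887) = 1.967

d' = 1.97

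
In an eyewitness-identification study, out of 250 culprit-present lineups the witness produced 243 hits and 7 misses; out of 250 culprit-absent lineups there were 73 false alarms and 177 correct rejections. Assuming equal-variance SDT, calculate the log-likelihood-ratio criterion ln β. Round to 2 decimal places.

H = 243/250 = 0.9720
FA = 73/250 = 0.2920
z(0.9720) = 1.911, z(0.2920) = -0.548
ln β = −½·[z(H)² − z(FA)²] = −0.5 × (3.652 − 0.300) = -1.676

ln β = -1.68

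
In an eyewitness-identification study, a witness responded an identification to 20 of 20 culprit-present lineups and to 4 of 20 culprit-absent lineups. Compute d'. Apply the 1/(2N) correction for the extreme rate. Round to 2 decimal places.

The hit rate is 20/20 = 1, so apply the 1/(2N) correction: H → 1 − 1/(2·20) = 0.97500.
z(H) = z(0.97500) = 1.960
z(FA) = z(0.20000) = -0.842
d' = 1.960 − (-0.842) = 2.802

d' = 2.80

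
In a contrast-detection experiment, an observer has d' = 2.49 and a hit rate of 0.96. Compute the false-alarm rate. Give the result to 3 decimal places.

false-alarm rate = 0.230

z(hit rate) = z(0.96) = 1.7507
z(FA) = z(H) − d' = 1.7507 − 2.49 = -0.7393
false-alarm rate = Φ(-0.7393) = 0.2299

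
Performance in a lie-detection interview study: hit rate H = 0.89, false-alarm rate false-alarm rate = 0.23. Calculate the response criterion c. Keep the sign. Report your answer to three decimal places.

Φ⁻¹(H) = 1.2265
Φ⁻¹(FA) = -0.7388
c = −½·[z(H) + z(FA)] = −0.5 × (1.2265 + (-0.7388)) = -0.24385

c = -0.244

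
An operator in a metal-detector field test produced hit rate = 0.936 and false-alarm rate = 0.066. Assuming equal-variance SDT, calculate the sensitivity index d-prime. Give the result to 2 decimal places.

d-prime = 3.03

z(0.936) = 1.5220, z(0.066) = -1.5063
d' = z(H) − z(FA) = 1.5220 − (-1.5063) = 3.0283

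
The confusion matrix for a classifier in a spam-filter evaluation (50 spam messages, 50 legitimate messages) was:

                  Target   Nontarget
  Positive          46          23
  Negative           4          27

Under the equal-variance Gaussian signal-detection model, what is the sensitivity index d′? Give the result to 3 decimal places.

H = 46/50 = 0.9200
FA = 23/50 = 0.4600
z(0.9200) = 1.4051, z(0.4600) = -0.1004
d' = z(H) − z(FA) = 1.4051 − (-0.1004) = 1.5055

d′ = 1.506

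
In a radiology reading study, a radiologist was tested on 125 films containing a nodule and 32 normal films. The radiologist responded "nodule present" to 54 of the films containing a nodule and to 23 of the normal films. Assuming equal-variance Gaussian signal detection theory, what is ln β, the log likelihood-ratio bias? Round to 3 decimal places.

ln β = 0.153

H = 54/125 = 0.4320
FA = 23/32 = 0.7188
z(H) = -0.1713
z(FA) = 0.5793
ln β = −½·[z(H)² − z(FA)²] = −0.5 × (0.0293 − 0.3356) = 0.15315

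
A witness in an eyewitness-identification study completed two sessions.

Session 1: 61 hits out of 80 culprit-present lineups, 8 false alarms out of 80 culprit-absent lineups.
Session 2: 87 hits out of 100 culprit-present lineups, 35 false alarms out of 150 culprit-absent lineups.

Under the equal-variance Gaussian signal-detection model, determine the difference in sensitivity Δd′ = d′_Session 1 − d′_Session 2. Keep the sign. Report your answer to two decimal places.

Session 1: z(0.7625) = 0.714, z(0.1000) = -1.282, d' = 1.996
Session 2: z(0.8700) = 1.126, z(0.2333) = -0.728, d' = 1.854
Δd' = d'_Session 1 − d'_Session 2 = 1.996 − 1.854 = 0.142
Session 1 has the higher sensitivity.

Δd′ = 0.14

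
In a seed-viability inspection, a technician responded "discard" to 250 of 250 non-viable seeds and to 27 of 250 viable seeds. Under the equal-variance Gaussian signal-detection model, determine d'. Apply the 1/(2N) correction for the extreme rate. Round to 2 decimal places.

d' = 4.12

The hit rate is 250/250 = 1, so apply the 1/(2N) correction: H → 1 − 1/(2·250) = 0.99800.
z(H) = z(0.99800) = 2.878
z(FA) = z(0.10800) = -1.237
d' = 2.878 − (-1.237) = 4.115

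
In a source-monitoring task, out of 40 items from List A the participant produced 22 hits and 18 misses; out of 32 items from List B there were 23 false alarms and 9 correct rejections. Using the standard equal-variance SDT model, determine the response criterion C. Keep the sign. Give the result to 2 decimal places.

C = -0.35

H = 22/40 = 0.5500
FA = 23/32 = 0.7188
z(H) = z(0.5500) = 0.1257
z(FA) = z(0.7188) = 0.5793
c = −½·[z(H) + z(FA)] = −0.5 × (0.1257 + 0.5793) = -0.3525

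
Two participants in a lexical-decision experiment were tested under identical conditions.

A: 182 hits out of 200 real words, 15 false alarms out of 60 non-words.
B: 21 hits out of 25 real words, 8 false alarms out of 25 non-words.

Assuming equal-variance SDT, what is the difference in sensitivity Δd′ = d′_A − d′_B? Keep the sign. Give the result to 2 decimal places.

Δd′ = 0.55

A: z(0.9100) = 1.341, z(0.2500) = -0.674, d' = 2.015
B: z(0.8400) = 0.994, z(0.3200) = -0.468, d' = 1.462
Δd' = d'_A − d'_B = 2.015 − 1.462 = 0.553
A has the higher sensitivity.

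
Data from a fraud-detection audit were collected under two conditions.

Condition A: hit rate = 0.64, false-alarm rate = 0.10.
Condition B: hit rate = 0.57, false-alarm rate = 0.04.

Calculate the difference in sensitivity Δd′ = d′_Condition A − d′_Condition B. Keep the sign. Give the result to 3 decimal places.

Δd′ = -0.287

Condition A: z(0.64) = 0.3585, z(0.10) = -1.2816, d' = 1.6401
Condition B: z(0.57) = 0.1764, z(0.04) = -1.7507, d' = 1.9271
Δd' = d'_Condition A − d'_Condition B = 1.6401 − 1.9271 = -0.2870
Condition B has the higher sensitivity.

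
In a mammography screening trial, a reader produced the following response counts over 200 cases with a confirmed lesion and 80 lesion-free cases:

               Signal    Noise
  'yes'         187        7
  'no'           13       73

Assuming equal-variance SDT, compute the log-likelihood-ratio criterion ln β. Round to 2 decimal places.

ln β = -0.23

H = 187/200 = 0.9350
FA = 7/80 = 0.0875
z(0.9350) = 1.514, z(0.0875) = -1.356
ln β = −½·[z(H)² − z(FA)²] = −0.5 × (2.292 − 1.839) = -0.2265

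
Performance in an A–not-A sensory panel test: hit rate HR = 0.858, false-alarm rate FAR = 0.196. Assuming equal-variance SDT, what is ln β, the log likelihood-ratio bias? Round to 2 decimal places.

ln β = -0.21

Φ⁻¹(H) = Φ⁻¹(0.858) = 1.071
Φ⁻¹(FA) = Φ⁻¹(0.196) = -0.856
ln β = −½·[z(H)² − z(FA)²] = −0.5 × (1.147 − 0.733) = -0.207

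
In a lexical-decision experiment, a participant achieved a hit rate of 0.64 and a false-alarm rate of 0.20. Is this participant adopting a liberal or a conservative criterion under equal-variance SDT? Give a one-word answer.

z(H) = 0.358, z(FA) = -0.842
c = −½·(z(H) + z(FA)) = 0.242
c > 0 → conservative criterion (biased toward responding “no”).

conservative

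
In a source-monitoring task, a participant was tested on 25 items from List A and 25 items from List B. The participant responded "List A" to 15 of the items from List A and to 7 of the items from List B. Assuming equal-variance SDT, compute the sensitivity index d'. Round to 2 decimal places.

H = 15/25 = 0.6000
FA = 7/25 = 0.2800
z(H) = z(0.6000) = 0.2533
z(FA) = z(0.2800) = -0.5828
d' = z(H) − z(FA) = 0.2533 − (-0.5828) = 0.8361

d' = 0.84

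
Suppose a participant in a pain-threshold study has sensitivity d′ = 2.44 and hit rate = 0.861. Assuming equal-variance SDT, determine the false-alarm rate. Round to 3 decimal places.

z(hit rate) = z(0.861) = 1.0848
z(FA) = z(H) − d' = 1.0848 − 2.44 = -1.3552
false-alarm rate = Φ(-1.3552) = 0.0877

false-alarm rate = 0.088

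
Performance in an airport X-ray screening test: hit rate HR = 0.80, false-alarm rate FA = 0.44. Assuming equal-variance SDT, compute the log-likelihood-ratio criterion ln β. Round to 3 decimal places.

z(H) = 0.8416
z(FA) = -0.1510
ln β = −½·[z(H)² − z(FA)²] = −0.5 × (0.7083 − 0.0228) = -0.34275

ln β = -0.343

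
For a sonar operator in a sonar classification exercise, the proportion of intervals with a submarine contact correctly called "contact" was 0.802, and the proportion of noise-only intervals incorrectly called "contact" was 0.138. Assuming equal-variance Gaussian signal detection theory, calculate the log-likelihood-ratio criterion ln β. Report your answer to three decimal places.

Φ⁻¹(H) = 0.8488
Φ⁻¹(FA) = -1.0893
ln β = −½·[z(H)² − z(FA)²] = −0.5 × (0.7205 − 1.1866) = 0.23305

ln β = 0.233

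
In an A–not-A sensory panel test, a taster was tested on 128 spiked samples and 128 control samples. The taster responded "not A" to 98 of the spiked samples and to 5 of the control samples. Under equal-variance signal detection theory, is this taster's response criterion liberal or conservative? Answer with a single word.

conservative

z(H) = 0.725, z(FA) = -1.762
c = −½·(z(H) + z(FA)) = 0.5185
c > 0 → conservative criterion (biased toward responding “no”).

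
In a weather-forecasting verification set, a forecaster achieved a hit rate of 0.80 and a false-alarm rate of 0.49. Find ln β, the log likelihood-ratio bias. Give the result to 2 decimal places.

ln β = -0.35

Φ⁻¹(0.80) = 0.842, Φ⁻¹(0.49) = -0.025
ln β = −½·[z(H)² − z(FA)²] = −0.5 × (0.709 − 0.001) = -0.354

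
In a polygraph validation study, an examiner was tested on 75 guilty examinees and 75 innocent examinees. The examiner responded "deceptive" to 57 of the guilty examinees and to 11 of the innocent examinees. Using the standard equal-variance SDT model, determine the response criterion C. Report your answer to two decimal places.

H = 57/75 = 0.7600
FA = 11/75 = 0.1467
z(H) = 0.7063
z(FA) = -1.0507
c = −½·[z(H) + z(FA)] = −0.5 × (0.7063 + (-1.0507)) = 0.1722

C = 0.17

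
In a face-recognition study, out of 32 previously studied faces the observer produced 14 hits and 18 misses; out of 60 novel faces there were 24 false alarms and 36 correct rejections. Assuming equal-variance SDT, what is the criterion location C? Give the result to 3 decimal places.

C = 0.205

H = 14/32 = 0.4375
FA = 24/60 = 0.4000
z(H) = -0.1573
z(FA) = -0.2533
c = −½·[z(H) + z(FA)] = −0.5 × (-0.1573 + (-0.2533)) = 0.2053
c > 0: the observer has a conservative response bias.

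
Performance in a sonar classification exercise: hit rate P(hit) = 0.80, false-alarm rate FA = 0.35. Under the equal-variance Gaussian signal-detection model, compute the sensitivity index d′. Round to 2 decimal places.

z(H) = 0.8416
z(FA) = -0.3853
d' = z(H) − z(FA) = 0.8416 − (-0.3853) = 1.2269

d′ = 1.23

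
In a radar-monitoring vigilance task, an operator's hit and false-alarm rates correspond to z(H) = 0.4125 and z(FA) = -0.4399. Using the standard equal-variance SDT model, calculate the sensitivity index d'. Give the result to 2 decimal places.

d' = z(H) − z(FA) = 0.4125 − (-0.4399) = 0.8524

d' = 0.85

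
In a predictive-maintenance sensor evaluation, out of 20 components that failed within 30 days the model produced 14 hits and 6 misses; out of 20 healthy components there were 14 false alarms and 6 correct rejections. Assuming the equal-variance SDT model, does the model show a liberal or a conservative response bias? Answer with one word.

z(H) = 0.524, z(FA) = 0.524
c = −½·(z(H) + z(FA)) = -0.524
c < 0 → liberal criterion (biased toward responding “yes”).

liberal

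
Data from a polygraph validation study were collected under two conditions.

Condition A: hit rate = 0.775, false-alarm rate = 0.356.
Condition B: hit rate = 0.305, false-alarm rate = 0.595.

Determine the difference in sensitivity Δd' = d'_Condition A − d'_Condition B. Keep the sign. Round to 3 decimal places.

Δd' = 1.875

Condition A: z(0.775) = 0.7554, z(0.356) = -0.3692, d' = 1.1246
Condition B: z(0.305) = -0.5101, z(0.595) = 0.2404, d' = -0.7505
Δd' = d'_Condition A − d'_Condition B = 1.1246 − (-0.7505) = 1.8751
Condition A has the higher sensitivity.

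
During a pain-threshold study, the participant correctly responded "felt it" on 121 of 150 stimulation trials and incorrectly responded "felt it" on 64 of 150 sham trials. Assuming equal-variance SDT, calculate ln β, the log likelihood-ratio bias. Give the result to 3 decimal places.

H = 121/150 = 0.8067
FA = 64/150 = 0.4267
z(H) = z(0.8067) = 0.8658
z(FA) = z(0.4267) = -0.1848
ln β = −½·[z(H)² − z(FA)²] = −0.5 × (0.7496 − 0.0342) = -0.3577

ln β = -0.358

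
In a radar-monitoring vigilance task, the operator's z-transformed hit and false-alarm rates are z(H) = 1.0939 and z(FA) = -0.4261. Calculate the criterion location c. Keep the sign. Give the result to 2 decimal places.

c = -0.33

c = −½·[z(H) + z(FA)] = −½·(1.0939 + (-0.4261)) = -0.3339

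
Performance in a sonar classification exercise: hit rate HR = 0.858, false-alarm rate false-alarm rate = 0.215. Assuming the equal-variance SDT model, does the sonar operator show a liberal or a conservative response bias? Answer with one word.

z(H) = 1.071, z(FA) = -0.789
c = −½·(z(H) + z(FA)) = -0.141
c < 0 → liberal criterion (biased toward responding “yes”).

liberal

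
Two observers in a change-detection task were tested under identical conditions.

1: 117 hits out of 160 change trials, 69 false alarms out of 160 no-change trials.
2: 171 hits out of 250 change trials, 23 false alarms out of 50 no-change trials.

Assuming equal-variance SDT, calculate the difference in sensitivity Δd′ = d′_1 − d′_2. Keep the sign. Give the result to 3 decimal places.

1: z(0.7312) = 0.6164, z(0.4313) = -0.1731, d' = 0.7895
2: z(0.6840) = 0.4789, z(0.4600) = -0.1004, d' = 0.5793
Δd' = d'_1 − d'_2 = 0.7895 − 0.5793 = 0.2102
1 has the higher sensitivity.

Δd′ = 0.210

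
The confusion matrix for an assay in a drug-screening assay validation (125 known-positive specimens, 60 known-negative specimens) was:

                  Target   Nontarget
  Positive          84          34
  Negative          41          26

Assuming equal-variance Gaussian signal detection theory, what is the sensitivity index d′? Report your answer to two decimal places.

H = 84/125 = 0.6720
FA = 34/60 = 0.5667
z(0.6720) = 0.445, z(0.5667) = 0.168
d' = z(H) − z(FA) = 0.445 − 0.168 = 0.277

d′ = 0.28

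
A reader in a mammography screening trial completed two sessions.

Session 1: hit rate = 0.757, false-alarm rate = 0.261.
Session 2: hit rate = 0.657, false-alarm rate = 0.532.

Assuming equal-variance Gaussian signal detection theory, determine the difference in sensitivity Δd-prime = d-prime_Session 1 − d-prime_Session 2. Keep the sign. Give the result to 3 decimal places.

Δd-prime = 1.013

Session 1: z(0.757) = 0.6967, z(0.261) = -0.6403, d' = 1.3370
Session 2: z(0.657) = 0.4043, z(0.532) = 0.0803, d' = 0.3240
Δd' = d'_Session 1 − d'_Session 2 = 1.3370 − 0.3240 = 1.0130
Session 1 has the higher sensitivity.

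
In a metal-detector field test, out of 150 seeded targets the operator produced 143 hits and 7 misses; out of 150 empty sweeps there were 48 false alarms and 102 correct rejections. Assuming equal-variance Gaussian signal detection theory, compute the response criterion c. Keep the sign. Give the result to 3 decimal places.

c = -0.605

H = 143/150 = 0.9533
FA = 48/150 = 0.3200
z(H) = z(0.9533) = 1.6777
z(FA) = z(0.3200) = -0.4677
c = −½·[z(H) + z(FA)] = −0.5 × (1.6777 + (-0.4677)) = -0.6050
c < 0: the operator has a liberal response bias.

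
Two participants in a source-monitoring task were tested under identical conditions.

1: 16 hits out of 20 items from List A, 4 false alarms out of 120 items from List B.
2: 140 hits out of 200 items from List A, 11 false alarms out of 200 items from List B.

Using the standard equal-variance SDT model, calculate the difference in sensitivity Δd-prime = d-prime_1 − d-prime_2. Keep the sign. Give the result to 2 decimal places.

1: z(0.8000) = 0.842, z(0.0333) = -1.834, d' = 2.676
2: z(0.7000) = 0.524, z(0.0550) = -1.598, d' = 2.122
Δd' = d'_1 − d'_2 = 2.676 − 2.122 = 0.554
1 has the higher sensitivity.

Δd-prime = 0.55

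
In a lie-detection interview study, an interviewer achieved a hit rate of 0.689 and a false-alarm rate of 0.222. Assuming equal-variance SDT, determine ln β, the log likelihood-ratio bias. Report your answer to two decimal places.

ln β = 0.17

Φ⁻¹(0.689) = 0.493, Φ⁻¹(0.222) = -0.765
ln β = −½·[z(H)² − z(FA)²] = −0.5 × (0.243 − 0.585) = 0.171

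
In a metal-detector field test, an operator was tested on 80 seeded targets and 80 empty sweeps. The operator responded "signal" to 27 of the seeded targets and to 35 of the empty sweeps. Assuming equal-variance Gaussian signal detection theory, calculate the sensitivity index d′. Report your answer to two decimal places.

H = 27/80 = 0.3375
FA = 35/80 = 0.4375
z(H) = z(0.3375) = -0.4193
z(FA) = z(0.4375) = -0.1573
d' = z(H) − z(FA) = -0.4193 − (-0.1573) = -0.2620

d′ = -0.26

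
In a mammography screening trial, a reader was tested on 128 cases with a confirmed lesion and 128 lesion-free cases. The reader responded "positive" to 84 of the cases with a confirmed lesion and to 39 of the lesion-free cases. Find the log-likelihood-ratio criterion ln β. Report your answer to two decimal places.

H = 84/128 = 0.6562
FA = 39/128 = 0.3047
Φ⁻¹(H) = Φ⁻¹(0.6562) = 0.402
Φ⁻¹(FA) = Φ⁻¹(0.3047) = -0.511
ln β = −½·[z(H)² − z(FA)²] = −0.5 × (0.162 − 0.261) = 0.0495

ln β = 0.05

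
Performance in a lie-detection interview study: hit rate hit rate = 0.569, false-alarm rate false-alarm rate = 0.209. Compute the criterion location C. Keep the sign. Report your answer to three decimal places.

C = 0.318

Φ⁻¹(H) = Φ⁻¹(0.569) = 0.1738
Φ⁻¹(FA) = Φ⁻¹(0.209) = -0.8099
c = −½·[z(H) + z(FA)] = −0.5 × (0.1738 + (-0.8099)) = 0.31805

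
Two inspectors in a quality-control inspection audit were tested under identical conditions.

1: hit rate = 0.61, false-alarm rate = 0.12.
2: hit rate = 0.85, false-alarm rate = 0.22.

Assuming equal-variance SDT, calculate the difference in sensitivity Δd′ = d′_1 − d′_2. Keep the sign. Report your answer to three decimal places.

1: z(0.61) = 0.2793, z(0.12) = -1.1750, d' = 1.4543
2: z(0.85) = 1.0364, z(0.22) = -0.7722, d' = 1.8086
Δd' = d'_1 − d'_2 = 1.4543 − 1.8086 = -0.3543
2 has the higher sensitivity.

Δd′ = -0.354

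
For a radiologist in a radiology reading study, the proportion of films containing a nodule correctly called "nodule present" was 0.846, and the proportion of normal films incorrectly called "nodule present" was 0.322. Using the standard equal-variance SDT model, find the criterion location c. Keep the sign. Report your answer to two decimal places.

z(H) = z(0.846) = 1.0194
z(FA) = z(0.322) = -0.4621
c = −½·[z(H) + z(FA)] = −0.5 × (1.0194 + (-0.4621)) = -0.27865
c < 0: the radiologist has a liberal response bias.

c = -0.28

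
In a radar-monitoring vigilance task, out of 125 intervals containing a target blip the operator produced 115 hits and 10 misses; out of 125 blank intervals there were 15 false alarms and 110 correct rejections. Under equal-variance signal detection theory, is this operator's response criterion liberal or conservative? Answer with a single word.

liberal

z(H) = 1.405, z(FA) = -1.175
c = −½·(z(H) + z(FA)) = -0.115
c < 0 → liberal criterion (biased toward responding “yes”).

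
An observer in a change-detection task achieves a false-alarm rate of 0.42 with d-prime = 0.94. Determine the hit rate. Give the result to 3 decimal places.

hit rate = 0.770

z(false-alarm rate) = z(0.42) = -0.2019
z(H) = z(FA) + d' = -0.2019 + 0.94 = 0.7381
hit rate = Φ(0.7381) = 0.7698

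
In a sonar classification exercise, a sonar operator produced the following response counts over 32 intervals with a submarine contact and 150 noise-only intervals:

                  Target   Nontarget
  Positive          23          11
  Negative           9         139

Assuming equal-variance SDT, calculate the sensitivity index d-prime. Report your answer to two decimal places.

d-prime = 2.03

H = 23/32 = 0.7188
FA = 11/150 = 0.0733
z(H) = z(0.7188) = 0.579
z(FA) = z(0.0733) = -1.452
d' = z(H) − z(FA) = 0.579 − (-1.452) = 2.031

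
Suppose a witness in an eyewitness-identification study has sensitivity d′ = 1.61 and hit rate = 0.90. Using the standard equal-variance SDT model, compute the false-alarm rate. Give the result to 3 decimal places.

false-alarm rate = 0.371

z(hit rate) = z(0.90) = 1.2816
z(FA) = z(H) − d' = 1.2816 − 1.61 = -0.3284
false-alarm rate = Φ(-0.3284) = 0.3713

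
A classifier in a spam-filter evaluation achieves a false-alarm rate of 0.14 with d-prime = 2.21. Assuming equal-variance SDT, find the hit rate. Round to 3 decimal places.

hit rate = 0.871

z(false-alarm rate) = z(0.14) = -1.0803
z(H) = z(FA) + d' = -1.0803 + 2.21 = 1.1297
hit rate = Φ(1.1297) = 0.8707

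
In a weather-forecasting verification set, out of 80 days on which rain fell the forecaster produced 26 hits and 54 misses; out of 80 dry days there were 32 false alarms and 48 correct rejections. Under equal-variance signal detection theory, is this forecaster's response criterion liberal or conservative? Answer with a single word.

conservative

z(H) = -0.454, z(FA) = -0.253
c = −½·(z(H) + z(FA)) = 0.3535
c > 0 → conservative criterion (biased toward responding “no”).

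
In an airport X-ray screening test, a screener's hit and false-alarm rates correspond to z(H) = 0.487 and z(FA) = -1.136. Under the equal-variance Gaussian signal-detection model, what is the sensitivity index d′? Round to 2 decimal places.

d′ = 1.62

d' = z(H) − z(FA) = 0.487 − (-1.136) = 1.623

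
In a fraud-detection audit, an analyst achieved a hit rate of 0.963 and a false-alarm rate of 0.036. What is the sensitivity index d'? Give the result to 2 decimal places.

z(H) = 1.7866
z(FA) = -1.7991
d' = z(H) − z(FA) = 1.7866 − (-1.7991) = 3.5857

d' = 3.59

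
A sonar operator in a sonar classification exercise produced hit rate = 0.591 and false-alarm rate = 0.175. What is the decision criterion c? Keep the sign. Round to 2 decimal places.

z(H) = 0.2301
z(FA) = -0.9346
c = −½·[z(H) + z(FA)] = −0.5 × (0.2301 + (-0.9346)) = 0.35225

c = 0.35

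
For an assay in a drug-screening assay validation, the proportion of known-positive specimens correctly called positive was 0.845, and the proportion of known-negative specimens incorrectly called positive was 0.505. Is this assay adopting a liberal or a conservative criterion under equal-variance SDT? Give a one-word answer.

z(H) = 1.015, z(FA) = 0.013
c = −½·(z(H) + z(FA)) = -0.514
c < 0 → liberal criterion (biased toward responding “yes”).

liberal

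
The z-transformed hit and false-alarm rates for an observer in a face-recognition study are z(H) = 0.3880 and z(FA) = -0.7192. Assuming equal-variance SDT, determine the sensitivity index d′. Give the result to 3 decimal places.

d' = z(H) − z(FA) = 0.3880 − (-0.7192) = 1.1072

d′ = 1.107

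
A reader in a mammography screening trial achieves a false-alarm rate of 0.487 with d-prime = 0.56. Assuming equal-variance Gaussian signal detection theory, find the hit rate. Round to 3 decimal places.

z(false-alarm rate) = z(0.487) = -0.0326
z(H) = z(FA) + d' = -0.0326 + 0.56 = 0.5274
hit rate = Φ(0.5274) = 0.7010

hit rate = 0.701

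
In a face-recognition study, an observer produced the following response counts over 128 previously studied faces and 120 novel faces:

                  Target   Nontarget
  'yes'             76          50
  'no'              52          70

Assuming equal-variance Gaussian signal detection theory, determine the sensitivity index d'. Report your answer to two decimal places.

d' = 0.45

H = 76/128 = 0.5938
FA = 50/120 = 0.4167
z(H) = z(0.5938) = 0.2373
z(FA) = z(0.4167) = -0.2103
d' = z(H) − z(FA) = 0.2373 − (-0.2103) = 0.4476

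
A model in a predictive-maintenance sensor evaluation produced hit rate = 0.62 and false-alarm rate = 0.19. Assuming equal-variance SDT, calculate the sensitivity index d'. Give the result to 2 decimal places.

d' = 1.18

z(H) = 0.3055
z(FA) = -0.8779
d' = z(H) − z(FA) = 0.3055 − (-0.8779) = 1.1834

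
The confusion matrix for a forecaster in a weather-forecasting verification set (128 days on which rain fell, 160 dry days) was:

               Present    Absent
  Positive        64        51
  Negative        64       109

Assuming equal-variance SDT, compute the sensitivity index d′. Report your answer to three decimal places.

d′ = 0.471

H = 64/128 = 0.5000
FA = 51/160 = 0.3187
z(H) = 0.0000
z(FA) = -0.4713
d' = z(H) − z(FA) = 0.0000 − (-0.4713) = 0.4713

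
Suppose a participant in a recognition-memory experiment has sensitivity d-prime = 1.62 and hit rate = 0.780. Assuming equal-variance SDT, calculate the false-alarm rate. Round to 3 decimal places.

false-alarm rate = 0.198

z(hit rate) = z(0.780) = 0.7722
z(FA) = z(H) − d' = 0.7722 − 1.62 = -0.8478
false-alarm rate = Φ(-0.8478) = 0.1983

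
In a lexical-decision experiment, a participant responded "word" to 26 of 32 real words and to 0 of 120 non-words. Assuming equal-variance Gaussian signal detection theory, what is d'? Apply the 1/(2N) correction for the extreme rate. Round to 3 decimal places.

d' = 3.525

The false-alarm rate is 0/120 = 0, so apply the 1/(2N) correction: FA → 1/(2·120) = 0.00417.
z(H) = z(0.81250) = 0.8871
z(FA) = z(0.00417) = -2.6380
d' = 0.8871 − (-2.6380) = 3.5251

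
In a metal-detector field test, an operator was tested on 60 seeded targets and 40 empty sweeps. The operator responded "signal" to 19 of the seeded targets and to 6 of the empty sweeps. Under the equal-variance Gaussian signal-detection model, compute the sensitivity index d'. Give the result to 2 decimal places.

H = 19/60 = 0.3167
FA = 6/40 = 0.1500
Φ⁻¹(H) = -0.477
Φ⁻¹(FA) = -1.036
d' = z(H) − z(FA) = -0.477 − (-1.036) = 0.559

d' = 0.56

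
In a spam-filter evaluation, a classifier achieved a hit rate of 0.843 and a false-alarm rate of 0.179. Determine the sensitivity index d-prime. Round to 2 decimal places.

Φ⁻¹(H) = Φ⁻¹(0.843) = 1.007
Φ⁻¹(FA) = Φ⁻¹(0.179) = -0.919
d' = z(H) − z(FA) = 1.007 − (-0.919) = 1.926

d-prime = 1.93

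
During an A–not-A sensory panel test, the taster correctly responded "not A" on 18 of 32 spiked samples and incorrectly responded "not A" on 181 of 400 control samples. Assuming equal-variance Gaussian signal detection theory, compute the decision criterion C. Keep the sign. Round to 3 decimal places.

H = 18/32 = 0.5625
FA = 181/400 = 0.4525
z(H) = 0.1573
z(FA) = -0.1193
c = −½·[z(H) + z(FA)] = −0.5 × (0.1573 + (-0.1193)) = -0.0190

C = -0.019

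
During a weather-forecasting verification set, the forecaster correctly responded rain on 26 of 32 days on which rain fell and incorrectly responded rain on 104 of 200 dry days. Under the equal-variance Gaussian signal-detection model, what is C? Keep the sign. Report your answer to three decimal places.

C = -0.469

H = 26/32 = 0.8125
FA = 104/200 = 0.5200
Φ⁻¹(H) = 0.8871
Φ⁻¹(FA) = 0.0502
c = −½·[z(H) + z(FA)] = −0.5 × (0.8871 + 0.0502) = -0.46865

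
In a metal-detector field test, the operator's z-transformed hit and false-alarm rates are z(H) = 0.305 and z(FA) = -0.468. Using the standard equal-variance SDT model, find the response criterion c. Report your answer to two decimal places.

c = 0.08

c = −½·[z(H) + z(FA)] = −½·(0.305 + (-0.468)) = 0.0815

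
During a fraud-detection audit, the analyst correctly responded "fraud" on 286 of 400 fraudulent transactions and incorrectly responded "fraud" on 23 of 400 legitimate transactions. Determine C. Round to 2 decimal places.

H = 286/400 = 0.7150
FA = 23/400 = 0.0575
z(H) = z(0.7150) = 0.568
z(FA) = z(0.0575) = -1.576
c = −½·[z(H) + z(FA)] = −0.5 × (0.568 + (-1.576)) = 0.504
c > 0: the analyst has a conservative response bias.

C = 0.50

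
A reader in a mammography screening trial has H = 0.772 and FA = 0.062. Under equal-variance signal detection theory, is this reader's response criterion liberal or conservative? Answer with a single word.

z(H) = 0.745, z(FA) = -1.538
c = −½·(z(H) + z(FA)) = 0.3965
c > 0 → conservative criterion (biased toward responding “no”).

conservative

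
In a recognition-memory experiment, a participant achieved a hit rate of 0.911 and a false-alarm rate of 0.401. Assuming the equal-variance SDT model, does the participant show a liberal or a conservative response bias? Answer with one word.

z(H) = 1.347, z(FA) = -0.251
c = −½·(z(H) + z(FA)) = -0.548
c < 0 → liberal criterion (biased toward responding “yes”).

liberal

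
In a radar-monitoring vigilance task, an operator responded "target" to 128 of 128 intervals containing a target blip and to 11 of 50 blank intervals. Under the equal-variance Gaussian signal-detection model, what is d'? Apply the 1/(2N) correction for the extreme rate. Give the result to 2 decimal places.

The hit rate is 128/128 = 1, so apply the 1/(2N) correction: H → 1 − 1/(2·128) = 0.99609.
z(H) = z(0.99609) = 2.660
z(FA) = z(0.22000) = -0.772
d' = 2.660 − (-0.772) = 3.432

d' = 3.43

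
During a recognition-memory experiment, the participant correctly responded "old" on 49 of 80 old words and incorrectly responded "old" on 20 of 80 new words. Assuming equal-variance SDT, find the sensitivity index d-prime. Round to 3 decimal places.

d-prime = 0.960

H = 49/80 = 0.6125
FA = 20/80 = 0.2500
Φ⁻¹(H) = 0.2858
Φ⁻¹(FA) = -0.6745
d' = z(H) − z(FA) = 0.2858 − (-0.6745) = 0.9603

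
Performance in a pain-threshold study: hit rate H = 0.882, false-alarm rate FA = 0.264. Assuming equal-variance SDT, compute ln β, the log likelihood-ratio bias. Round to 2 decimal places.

z(H) = 1.185
z(FA) = -0.631
ln β = −½·[z(H)² − z(FA)²] = −0.5 × (1.404 − 0.398) = -0.503

ln β = -0.50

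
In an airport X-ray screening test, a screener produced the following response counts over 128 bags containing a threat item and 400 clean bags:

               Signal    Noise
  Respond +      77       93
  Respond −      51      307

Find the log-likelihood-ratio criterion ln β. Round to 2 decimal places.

ln β = 0.23

H = 77/128 = 0.6016
FA = 93/400 = 0.2325
z(0.6016) = 0.257, z(0.2325) = -0.731
ln β = −½·[z(H)² − z(FA)²] = −0.5 × (0.066 − 0.534) = 0.234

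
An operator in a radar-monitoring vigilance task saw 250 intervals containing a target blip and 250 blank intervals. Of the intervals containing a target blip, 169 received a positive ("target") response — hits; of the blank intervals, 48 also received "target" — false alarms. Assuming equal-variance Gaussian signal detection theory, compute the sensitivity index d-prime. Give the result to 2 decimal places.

H = 169/250 = 0.6760
FA = 48/250 = 0.1920
z(0.6760) = 0.457, z(0.1920) = -0.871
d' = z(H) − z(FA) = 0.457 − (-0.871) = 1.328

d-prime = 1.33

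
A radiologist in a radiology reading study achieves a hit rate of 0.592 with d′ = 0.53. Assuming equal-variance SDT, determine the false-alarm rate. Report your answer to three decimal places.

z(hit rate) = z(0.592) = 0.2327
z(FA) = z(H) − d' = 0.2327 − 0.53 = -0.2973
false-alarm rate = Φ(-0.2973) = 0.3831

false-alarm rate = 0.383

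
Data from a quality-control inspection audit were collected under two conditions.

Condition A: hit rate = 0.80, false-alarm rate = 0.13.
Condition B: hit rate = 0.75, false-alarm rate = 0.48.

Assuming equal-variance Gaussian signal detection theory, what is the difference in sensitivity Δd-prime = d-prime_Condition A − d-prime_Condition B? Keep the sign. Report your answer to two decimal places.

Condition A: z(0.80) = 0.842, z(0.13) = -1.126, d' = 1.968
Condition B: z(0.75) = 0.674, z(0.48) = -0.050, d' = 0.724
Δd' = d'_Condition A − d'_Condition B = 1.968 − 0.724 = 1.244
Condition A has the higher sensitivity.

Δd-prime = 1.24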